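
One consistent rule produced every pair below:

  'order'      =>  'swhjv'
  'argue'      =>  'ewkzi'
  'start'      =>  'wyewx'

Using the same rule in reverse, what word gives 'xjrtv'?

Shifts by position in order: pos 0: o→s (+4), pos 1: r→w (+5), pos 2: d→h (+4), pos 3: e→j (+5) — repeating every 2. A repeating key of period 2 is used — shifts +4, +5 over and over.
Decoding xjrtv: x−4=t, j−5=e, r−4=n, t−5=o, v−4=r.

tenor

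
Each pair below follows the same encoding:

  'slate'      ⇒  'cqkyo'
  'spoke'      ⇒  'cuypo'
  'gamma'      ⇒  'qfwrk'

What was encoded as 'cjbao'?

Shifts by position in slate: pos 0: s→c (+10), pos 1: l→q (+5), pos 2: a→k (+10), pos 3: t→y (+5) — repeating every 2. It's a Vigenère-style cipher with numeric key [10,5]: position i shifts by key[i mod 2].
Undoing it on cjbao: c−10=s, j−5=e, b−10=r, a−5=v, o−10=e.

serve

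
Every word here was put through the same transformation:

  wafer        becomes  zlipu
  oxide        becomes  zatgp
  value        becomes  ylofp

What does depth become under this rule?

gpswk

The shift depends on letter class: consonant w→z is +3, but vowel a→l is +11. Two shifts are in play — +11 for a/e/i/o/u, +3 for every other letter.
Applying it to depth: d(cons)+3=g, e(vowel)+11=p, p(cons)+3=s, t(cons)+3=w, h(cons)+3=k.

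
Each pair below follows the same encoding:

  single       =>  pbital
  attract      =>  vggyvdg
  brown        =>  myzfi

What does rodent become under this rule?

s(18)→p(15) and i(8)→b(1) fit y≡17x+21 (mod 26); the inverse of 17 mod 26 is 23. Each letter's alphabet position (a=0..z=25) is mapped through 17·x+21 mod 26 — an affine cipher.
On rodent: r(17)→17·17+21≡24=y; o(14)→17·14+21≡25=z; d(3)→17·3+21≡20=u; e(4)→17·4+21≡11=l; n(13)→17·13+21≡8=i; t(19)→17·19+21≡6=g (all mod 26).

yzulig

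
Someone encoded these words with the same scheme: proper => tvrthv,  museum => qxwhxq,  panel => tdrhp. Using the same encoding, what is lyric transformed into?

The shift depends on letter class: consonant p→t is +4, but vowel o→r is +3. Two shifts are in play — +3 for a/e/i/o/u, +4 for every other letter.
Applying it to lyric: l(cons)+4=p, y(cons)+4=c, r(cons)+4=v, i(vowel)+3=l, c(cons)+4=g.

pcvlg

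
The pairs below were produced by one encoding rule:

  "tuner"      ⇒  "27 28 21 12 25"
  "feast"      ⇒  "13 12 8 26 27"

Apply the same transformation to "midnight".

20 16 11 21 16 14 15 27

Letters become their 1-based position plus 7 (so a→8, b→9, …).
Applying it to midnight: m=13→20, i=9→16, d=4→11, n=14→21, i=9→16, g=7→14, h=8→15, t=20→27.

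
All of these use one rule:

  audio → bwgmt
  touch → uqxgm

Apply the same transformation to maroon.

The shift increases by 1 at each position, starting from +1: 1, 2, 3, ….
For maroon: m+1=n, a+2=c, r+3=u, o+4=s, o+5=t, n+6=t.

ncustt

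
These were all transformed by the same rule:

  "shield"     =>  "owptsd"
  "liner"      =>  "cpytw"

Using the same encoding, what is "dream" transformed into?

xlpco

Read the word backwards and shift each letter +11.
On dream: reverse → maerd; then shift: m+11=x, a+11=l, e+11=p, r+11=c, d+11=o.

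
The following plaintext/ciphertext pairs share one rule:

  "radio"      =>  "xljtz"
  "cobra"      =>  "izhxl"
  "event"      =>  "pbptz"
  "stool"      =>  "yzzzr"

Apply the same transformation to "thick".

zntiq

The shift depends on letter class: consonant r→x is +6, but vowel a→l is +11. The rule splits by letter class: vowels +11, consonants +6.
For thick: t(cons)+6=z, h(cons)+6=n, i(vowel)+11=t, c(cons)+6=i, k(cons)+6=q.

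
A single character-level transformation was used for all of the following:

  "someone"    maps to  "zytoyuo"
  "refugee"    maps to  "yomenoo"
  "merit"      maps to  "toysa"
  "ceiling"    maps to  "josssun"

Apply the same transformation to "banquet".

The shift depends on letter class: consonant s→z is +7, but vowel o→y is +10. The rule splits by letter class: vowels +10, consonants +7.
Applying it to banquet: b(cons)+7=i, a(vowel)+10=k, n(cons)+7=u, q(cons)+7=x, u(vowel)+10=e, e(vowel)+10=o, t(cons)+7=a.

ikuxeoa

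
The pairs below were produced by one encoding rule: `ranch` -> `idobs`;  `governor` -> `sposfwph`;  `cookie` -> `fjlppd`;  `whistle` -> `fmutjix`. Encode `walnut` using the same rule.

uvombx

The output letters match the input read backwards, each shifted +1: ranch reversed is hcnar. The word is reversed, then every letter is shifted forward by 1.
On walnut: reverse → tunlaw; then shift: t+1=u, u+1=v, n+1=o, l+1=m, a+1=b, w+1=x.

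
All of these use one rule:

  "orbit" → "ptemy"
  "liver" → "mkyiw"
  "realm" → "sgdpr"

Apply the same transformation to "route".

sqxxj

In orbit: o→p is +1, r→t is +2, b→e is +3, i→m is +4 — the shift increases by 1 each position. The shift increases by 1 at each position, starting from +1: 1, 2, 3, ….
On route: r+1=s, o+2=q, u+3=x, t+4=x, e+5=j.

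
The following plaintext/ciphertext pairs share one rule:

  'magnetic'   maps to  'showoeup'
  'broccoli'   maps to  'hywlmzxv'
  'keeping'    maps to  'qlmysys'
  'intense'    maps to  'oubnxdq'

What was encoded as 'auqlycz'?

unicorn

The shift increases by 1 at each position, starting from +6: 6, 7, 8, ….
Reversing it on auqlycz: a−6=u, u−7=n, q−8=i, l−9=c, y−10=o, c−11=r, z−12=n.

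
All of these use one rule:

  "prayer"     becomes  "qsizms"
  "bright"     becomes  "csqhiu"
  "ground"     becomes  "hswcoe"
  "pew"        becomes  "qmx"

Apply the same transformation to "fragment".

gsihnmou

The shift depends on letter class: consonant p→q is +1, but vowel a→i is +8. Two shifts are in play — +8 for a/e/i/o/u, +1 for every other letter.
Applying it to fragment: f(cons)+1=g, r(cons)+1=s, a(vowel)+8=i, g(cons)+1=h, m(cons)+1=n, e(vowel)+8=m, n(cons)+1=o, t(cons)+1=u.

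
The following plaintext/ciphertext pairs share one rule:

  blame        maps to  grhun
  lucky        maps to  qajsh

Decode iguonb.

danger

In blame: b→g is +5, l→r is +6, a→h is +7, m→u is +8 — the shift increases by 1 each position. The shift increases by 1 at each position, starting from +5: 5, 6, 7, ….
Undoing it on iguonb: i−5=d, g−6=a, u−7=n, o−8=g, n−9=e, b−10=r.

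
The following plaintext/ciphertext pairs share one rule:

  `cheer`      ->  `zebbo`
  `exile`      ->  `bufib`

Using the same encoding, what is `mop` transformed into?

Compare letters: c→z is +23, h→e is +23, e→b is +23 — a constant shift. This is a Caesar cipher with shift 23.
Applying it to mop: m+23=j, o+23=l, p+23=m.

jlm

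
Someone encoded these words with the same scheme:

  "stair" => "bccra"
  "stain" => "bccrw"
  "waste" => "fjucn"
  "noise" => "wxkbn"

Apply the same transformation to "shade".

Shifts by position in stair: pos 0: s→b (+9), pos 1: t→c (+9), pos 2: a→c (+2), pos 3: i→r (+9), pos 4: r→a (+9) — repeating every 3. The shifts repeat in a cycle of length 3: positions 0,1,… shift by +9, +9, +2, then the pattern repeats.
For shade: s+9=b, h+9=q, a+2=c, d+9=m, e+9=n.

bqcmn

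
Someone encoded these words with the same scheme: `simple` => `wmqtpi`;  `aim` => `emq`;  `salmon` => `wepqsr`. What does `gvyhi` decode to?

crude

Every letter moves 4 places later in the alphabet, wrapping around z→a.
Undoing it on gvyhi: g−4=c, v−4=r, y−4=u, h−4=d, i−4=e.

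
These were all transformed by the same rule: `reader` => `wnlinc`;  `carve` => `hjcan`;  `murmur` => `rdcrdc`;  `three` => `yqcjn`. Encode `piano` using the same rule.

urlsx

Shifts by position in reader: pos 0: r→w (+5), pos 1: e→n (+9), pos 2: a→l (+11), pos 3: d→i (+5), pos 4: e→n (+9), pos 5: r→c (+11) — repeating every 3. A repeating key of period 3 is used — shifts +5, +9, +11 over and over.
On piano: p+5=u, i+9=r, a+11=l, n+5=s, o+9=x.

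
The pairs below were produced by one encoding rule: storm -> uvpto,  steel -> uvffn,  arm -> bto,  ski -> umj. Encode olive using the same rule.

The shift depends on letter class: consonant s→u is +2, but vowel o→p is +1. Two shifts are in play — +1 for a/e/i/o/u, +2 for every other letter.
For olive: o(vowel)+1=p, l(cons)+2=n, i(vowel)+1=j, v(cons)+2=x, e(vowel)+1=f.

pnjxf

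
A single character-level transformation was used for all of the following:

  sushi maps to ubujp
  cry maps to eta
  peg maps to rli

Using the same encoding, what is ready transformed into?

The shift depends on letter class: consonant s→u is +2, but vowel u→b is +7. Two shifts are in play — +7 for a/e/i/o/u, +2 for every other letter.
For ready: r(cons)+2=t, e(vowel)+7=l, a(vowel)+7=h, d(cons)+2=f, y(cons)+2=a.

tlhfa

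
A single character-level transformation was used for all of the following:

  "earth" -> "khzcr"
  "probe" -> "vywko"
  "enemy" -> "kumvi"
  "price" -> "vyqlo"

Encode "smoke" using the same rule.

ytwto

In earth: e→k is +6, a→h is +7, r→z is +8, t→c is +9 — the shift increases by 1 each position. Each letter shifts forward by (position + 6), i.e. 6, 7, 8, … — the shift grows by one for each successive letter.
Applying it to smoke: s+6=y, m+7=t, o+8=w, k+9=t, e+10=o.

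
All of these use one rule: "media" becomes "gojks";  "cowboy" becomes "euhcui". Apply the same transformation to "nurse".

kyxat

The word is reversed, then every letter is shifted forward by 6.
Applying it to nurse: reverse → esrun; then shift: e+6=k, s+6=y, r+6=x, u+6=a, n+6=t.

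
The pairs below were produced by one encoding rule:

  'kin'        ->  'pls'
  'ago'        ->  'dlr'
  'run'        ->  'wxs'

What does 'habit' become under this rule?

mdgly

The shift depends on letter class: consonant k→p is +5, but vowel i→l is +3. Vowels shift forward by 3 and consonants shift forward by 5.
For habit: h(cons)+5=m, a(vowel)+3=d, b(cons)+5=g, i(vowel)+3=l, t(cons)+5=y.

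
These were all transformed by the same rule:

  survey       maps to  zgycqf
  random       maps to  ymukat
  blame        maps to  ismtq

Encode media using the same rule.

tqkum

The shift depends on letter class: consonant s→z is +7, but vowel u→g is +12. Two shifts are in play — +12 for a/e/i/o/u, +7 for every other letter.
For media: m(cons)+7=t, e(vowel)+12=q, d(cons)+7=k, i(vowel)+12=u, a(vowel)+12=m.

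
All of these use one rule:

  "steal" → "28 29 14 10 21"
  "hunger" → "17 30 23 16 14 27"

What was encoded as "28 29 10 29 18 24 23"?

station

Letters become their 1-based position plus 9 (so a→10, b→11, …).
Decoding 28 29 10 29 18 24 23: 28→(28−9)÷1=19=s, 29→(29−9)÷1=20=t, 10→(10−9)÷1=1=a, 29→(29−9)÷1=20=t, 18→(18−9)÷1=9=i, 24→(24−9)÷1=15=o, 23→(23−9)÷1=14=n.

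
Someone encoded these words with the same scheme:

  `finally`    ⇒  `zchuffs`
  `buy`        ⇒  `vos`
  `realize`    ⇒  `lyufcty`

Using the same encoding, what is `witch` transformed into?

Compare letters: f→z is +20, i→c is +20, n→h is +20 — a constant shift. It's a constant shift of +20 (ROT20).
For witch: w+20=q, i+20=c, t+20=n, c+20=w, h+20=b.

qcnwb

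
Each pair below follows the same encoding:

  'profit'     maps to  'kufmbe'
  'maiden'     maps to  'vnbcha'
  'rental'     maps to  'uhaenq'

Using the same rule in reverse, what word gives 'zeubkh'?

stripe

p(15)→k(10) and r(17)→u(20) fit y≡5x+13 (mod 26); the inverse of 5 mod 26 is 21. This is an affine cipher: with a=0,…,z=25, each position x becomes (5x+13) mod 26.
Decoding zeubkh: z(25)→21·(25−13)≡18=s; e(4)→21·(4−13)≡19=t; u(20)→21·(20−13)≡17=r; b(1)→21·(1−13)≡8=i; k(10)→21·(10−13)≡15=p; h(7)→21·(7−13)≡4=e (all mod 26).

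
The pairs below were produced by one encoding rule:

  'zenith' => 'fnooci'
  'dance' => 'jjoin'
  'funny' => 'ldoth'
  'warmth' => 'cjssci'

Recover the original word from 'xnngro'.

remain

Shifts by position in zenith: pos 0: z→f (+6), pos 1: e→n (+9), pos 2: n→o (+1), pos 3: i→o (+6), pos 4: t→c (+9), pos 5: h→i (+1) — repeating every 3. It's a Vigenère-style cipher with numeric key [6,9,1]: position i shifts by key[i mod 3].
Reversing it on xnngro: x−6=r, n−9=e, n−1=m, g−6=a, r−9=i, o−1=n.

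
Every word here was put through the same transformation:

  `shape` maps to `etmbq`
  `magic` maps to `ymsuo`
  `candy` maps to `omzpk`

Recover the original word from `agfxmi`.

outlaw

Compare letters: s→e is +12, h→t is +12, a→m is +12 — a constant shift. This is a Caesar cipher with shift 12.
Decoding agfxmi: a−12=o, g−12=u, f−12=t, x−12=l, m−12=a, i−12=w.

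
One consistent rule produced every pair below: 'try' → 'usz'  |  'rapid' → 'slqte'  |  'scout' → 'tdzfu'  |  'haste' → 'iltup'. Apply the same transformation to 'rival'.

stwlm

The rule splits by letter class: vowels +11, consonants +1.
On rival: r(cons)+1=s, i(vowel)+11=t, v(cons)+1=w, a(vowel)+11=l, l(cons)+1=m.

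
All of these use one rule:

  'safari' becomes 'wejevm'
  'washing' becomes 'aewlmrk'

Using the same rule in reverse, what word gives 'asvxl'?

worth

Compare letters: s→w is +4, a→e is +4, f→j is +4 — a constant shift. This is a Caesar cipher with shift 4.
Undoing it on asvxl: a−4=w, s−4=o, v−4=r, x−4=t, l−4=h.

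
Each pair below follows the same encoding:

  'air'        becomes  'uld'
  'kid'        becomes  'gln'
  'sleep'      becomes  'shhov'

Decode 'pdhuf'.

The output letters match the input read backwards, each shifted +3: air reversed is ria. Two steps: reverse the string, then apply a Caesar shift of +3.
Undoing it on pdhuf: shift back: p−3=m, d−3=a, h−3=e, u−3=r, f−3=c → maerc; then reverse → cream.

cream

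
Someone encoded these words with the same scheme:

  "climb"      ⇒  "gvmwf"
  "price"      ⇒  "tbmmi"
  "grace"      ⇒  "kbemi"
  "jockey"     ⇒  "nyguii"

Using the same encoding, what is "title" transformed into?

The shifts repeat in a cycle of length 2: positions 0,1,… shift by +4, +10, then the pattern repeats.
On title: t+4=x, i+10=s, t+4=x, l+10=v, e+4=i.

xsxvi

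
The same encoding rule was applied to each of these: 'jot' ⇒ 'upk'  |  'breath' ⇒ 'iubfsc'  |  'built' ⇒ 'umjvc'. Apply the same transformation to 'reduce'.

The output letters match the input read backwards, each shifted +1: jot reversed is toj. Read the word backwards and shift each letter +1.
For reduce: reverse → ecuder; then shift: e+1=f, c+1=d, u+1=v, d+1=e, e+1=f, r+1=s.

fdvefs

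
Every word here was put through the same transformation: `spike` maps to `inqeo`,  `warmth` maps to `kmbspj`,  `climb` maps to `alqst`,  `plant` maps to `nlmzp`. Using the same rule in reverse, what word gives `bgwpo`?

s(18)→i(8) and p(15)→n(13) fit y≡7x+12 (mod 26); the inverse of 7 mod 26 is 15. Each letter's alphabet position (a=0..z=25) is mapped through 7·x+12 mod 26 — an affine cipher.
Reversing it on bgwpo: b(1)→15·(1−12)≡17=r; g(6)→15·(6−12)≡14=o; w(22)→15·(22−12)≡20=u; p(15)→15·(15−12)≡19=t; o(14)→15·(14−12)≡4=e (all mod 26).

route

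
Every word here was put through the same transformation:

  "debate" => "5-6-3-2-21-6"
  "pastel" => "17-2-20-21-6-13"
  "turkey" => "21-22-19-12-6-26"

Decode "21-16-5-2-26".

d is letter #4 and maps to 5: an offset of 1. Letters become their 1-based position plus 1 (so a→2, b→3, …).
Undoing it on 21-16-5-2-26: 21→(21−1)÷1=20=t, 16→(16−1)÷1=15=o, 5→(5−1)÷1=4=d, 2→(2−1)÷1=1=a, 26→(26−1)÷1=25=y.

today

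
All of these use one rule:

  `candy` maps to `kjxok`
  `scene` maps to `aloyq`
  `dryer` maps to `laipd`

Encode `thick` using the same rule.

bqsnw

In candy: c→k is +8, a→j is +9, n→x is +10, d→o is +11 — the shift increases by 1 each position. Letter i (0-indexed) is shifted by i+8, so successive shifts are 8, 9, 10, ….
For thick: t+8=b, h+9=q, i+10=s, c+11=n, k+12=w.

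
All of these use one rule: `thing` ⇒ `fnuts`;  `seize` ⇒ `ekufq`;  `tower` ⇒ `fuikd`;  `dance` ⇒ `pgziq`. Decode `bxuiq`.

It's a Vigenère-style cipher with numeric key [12,6]: position i shifts by key[i mod 2].
Reversing it on bxuiq: b−12=p, x−6=r, u−12=i, i−6=c, q−12=e.

price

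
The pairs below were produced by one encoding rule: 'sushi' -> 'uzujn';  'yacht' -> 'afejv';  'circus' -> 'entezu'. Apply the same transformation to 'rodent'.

ttfjpv

Vowels shift forward by 5 and consonants shift forward by 2.
For rodent: r(cons)+2=t, o(vowel)+5=t, d(cons)+2=f, e(vowel)+5=j, n(cons)+2=p, t(cons)+2=v.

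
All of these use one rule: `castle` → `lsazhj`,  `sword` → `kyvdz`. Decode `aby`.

rut

The output letters match the input read backwards, each shifted +7: castle reversed is eltsac. The word is reversed, then every letter is shifted forward by 7.
Decoding aby: shift back: a−7=t, b−7=u, y−7=r → tur; then reverse → rut.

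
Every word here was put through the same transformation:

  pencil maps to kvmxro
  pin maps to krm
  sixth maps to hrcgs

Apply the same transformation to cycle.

xbxov

Letters are reflected about the middle of the alphabet (position → 25−position): Atbash.
For cycle: c↔x, y↔b, c↔x, l↔o, e↔v.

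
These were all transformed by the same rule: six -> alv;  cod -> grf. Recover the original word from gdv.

The output letters match the input read backwards, each shifted +3: six reversed is xis. The word is reversed, then every letter is shifted forward by 3.
Undoing it on gdv: shift back: g−3=d, d−3=a, v−3=s → das; then reverse → sad.

sad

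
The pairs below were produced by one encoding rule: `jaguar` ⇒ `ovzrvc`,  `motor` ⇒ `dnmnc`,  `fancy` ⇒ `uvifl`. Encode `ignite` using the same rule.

j(9)→o(14) and a(0)→v(21) fit y≡5x+21 (mod 26); the inverse of 5 mod 26 is 21. This is an affine cipher: with a=0,…,z=25, each position x becomes (5x+21) mod 26.
Applying it to ignite: i(8)→5·8+21≡9=j; g(6)→5·6+21≡25=z; n(13)→5·13+21≡8=i; i(8)→5·8+21≡9=j; t(19)→5·19+21≡12=m; e(4)→5·4+21≡15=p (all mod 26).

jzijmp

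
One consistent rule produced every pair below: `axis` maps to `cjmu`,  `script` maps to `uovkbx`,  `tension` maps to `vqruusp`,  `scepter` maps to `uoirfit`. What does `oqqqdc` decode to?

Shifts by position in axis: pos 0: a→c (+2), pos 1: x→j (+12), pos 2: i→m (+4), pos 3: s→u (+2) — repeating every 3. A repeating key of period 3 is used — shifts +2, +12, +4 over and over.
Reversing it on oqqqdc: o−2=m, q−12=e, q−4=m, q−2=o, d−12=r, c−4=y.

memory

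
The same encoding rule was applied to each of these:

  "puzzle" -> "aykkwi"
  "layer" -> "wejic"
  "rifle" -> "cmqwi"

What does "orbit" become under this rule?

The shift depends on letter class: consonant p→a is +11, but vowel u→y is +4. Vowels shift forward by 4 and consonants shift forward by 11.
Applying it to orbit: o(vowel)+4=s, r(cons)+11=c, b(cons)+11=m, i(vowel)+4=m, t(cons)+11=e.

scmme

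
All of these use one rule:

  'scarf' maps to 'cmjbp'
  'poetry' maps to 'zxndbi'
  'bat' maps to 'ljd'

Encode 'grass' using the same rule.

The shift depends on letter class: consonant s→c is +10, but vowel a→j is +9. Vowels shift forward by 9 and consonants shift forward by 10.
On grass: g(cons)+10=q, r(cons)+10=b, a(vowel)+9=j, s(cons)+10=c, s(cons)+10=c.

qbjcc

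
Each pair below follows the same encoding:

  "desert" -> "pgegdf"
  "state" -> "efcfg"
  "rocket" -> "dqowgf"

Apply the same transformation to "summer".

Vowels shift forward by 2 and consonants shift forward by 12.
For summer: s(cons)+12=e, u(vowel)+2=w, m(cons)+12=y, m(cons)+12=y, e(vowel)+2=g, r(cons)+12=d.

ewyygd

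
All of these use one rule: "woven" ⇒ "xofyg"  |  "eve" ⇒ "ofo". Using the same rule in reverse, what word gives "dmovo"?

elect

The word is reversed, then every letter is shifted forward by 10.
Undoing it on dmovo: shift back: d−10=t, m−10=c, o−10=e, v−10=l, o−10=e → tcele; then reverse → elect.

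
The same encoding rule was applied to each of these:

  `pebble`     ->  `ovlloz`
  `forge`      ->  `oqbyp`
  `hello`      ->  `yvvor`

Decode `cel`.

bus

The output letters match the input read backwards, each shifted +10: pebble reversed is elbbep. Read the word backwards and shift each letter +10.
Undoing it on cel: shift back: c−10=s, e−10=u, l−10=b → sub; then reverse → bus.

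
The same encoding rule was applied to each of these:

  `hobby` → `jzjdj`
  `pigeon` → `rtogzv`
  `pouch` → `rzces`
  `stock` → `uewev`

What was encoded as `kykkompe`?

incident

Shifts by position in hobby: pos 0: h→j (+2), pos 1: o→z (+11), pos 2: b→j (+8), pos 3: b→d (+2), pos 4: y→j (+11) — repeating every 3. A repeating key of period 3 is used — shifts +2, +11, +8 over and over.
Decoding kykkompe: k−2=i, y−11=n, k−8=c, k−2=i, o−11=d, m−8=e, p−2=n, e−11=t.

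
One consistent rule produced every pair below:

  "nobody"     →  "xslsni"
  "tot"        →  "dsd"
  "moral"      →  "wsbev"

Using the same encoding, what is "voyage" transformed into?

fsieqi

The rule splits by letter class: vowels +4, consonants +10.
On voyage: v(cons)+10=f, o(vowel)+4=s, y(cons)+10=i, a(vowel)+4=e, g(cons)+10=q, e(vowel)+4=i.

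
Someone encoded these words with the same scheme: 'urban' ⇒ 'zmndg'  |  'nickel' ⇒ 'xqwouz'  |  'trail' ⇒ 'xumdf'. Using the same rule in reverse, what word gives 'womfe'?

The word is reversed, then every letter is shifted forward by 12.
Decoding womfe: shift back: w−12=k, o−12=c, m−12=a, f−12=t, e−12=s → kcats; then reverse → stack.

stack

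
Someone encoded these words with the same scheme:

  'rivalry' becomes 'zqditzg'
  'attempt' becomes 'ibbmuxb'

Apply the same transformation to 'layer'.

Compare letters: r→z is +8, i→q is +8, v→d is +8 — a constant shift. It's a constant shift of +8 (ROT8).
Applying it to layer: l+8=t, a+8=i, y+8=g, e+8=m, r+8=z.

tigmz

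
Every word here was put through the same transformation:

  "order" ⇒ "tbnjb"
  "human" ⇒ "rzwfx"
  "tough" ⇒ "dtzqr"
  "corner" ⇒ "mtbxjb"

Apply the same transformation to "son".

ctx

The shift depends on letter class: consonant r→b is +10, but vowel o→t is +5. The rule splits by letter class: vowels +5, consonants +10.
On son: s(cons)+10=c, o(vowel)+5=t, n(cons)+10=x.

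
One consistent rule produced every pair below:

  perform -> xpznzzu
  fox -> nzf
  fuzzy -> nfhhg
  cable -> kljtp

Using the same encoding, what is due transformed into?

lfp

The shift depends on letter class: consonant p→x is +8, but vowel e→p is +11. Vowels shift forward by 11 and consonants shift forward by 8.
On due: d(cons)+8=l, u(vowel)+11=f, e(vowel)+11=p.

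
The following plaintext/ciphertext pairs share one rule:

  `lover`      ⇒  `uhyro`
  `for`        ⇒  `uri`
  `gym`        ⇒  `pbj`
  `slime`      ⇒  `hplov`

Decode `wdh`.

Read the word backwards and shift each letter +3.
Undoing it on wdh: shift back: w−3=t, d−3=a, h−3=e → tae; then reverse → eat.

eat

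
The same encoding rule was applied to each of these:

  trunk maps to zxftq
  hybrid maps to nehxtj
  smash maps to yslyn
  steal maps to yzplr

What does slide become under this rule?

The shift depends on letter class: consonant t→z is +6, but vowel u→f is +11. Vowels shift forward by 11 and consonants shift forward by 6.
For slide: s(cons)+6=y, l(cons)+6=r, i(vowel)+11=t, d(cons)+6=j, e(vowel)+11=p.

yrtjp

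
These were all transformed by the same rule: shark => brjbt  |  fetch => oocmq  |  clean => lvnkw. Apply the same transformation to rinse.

aswcn

Shifts by position in shark: pos 0: s→b (+9), pos 1: h→r (+10), pos 2: a→j (+9), pos 3: r→b (+10) — repeating every 2. It's a Vigenère-style cipher with numeric key [9,10]: position i shifts by key[i mod 2].
For rinse: r+9=a, i+10=s, n+9=w, s+10=c, e+9=n.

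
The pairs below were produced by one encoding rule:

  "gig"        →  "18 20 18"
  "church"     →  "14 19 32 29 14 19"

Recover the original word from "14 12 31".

g is letter #7 and maps to 18: an offset of 11. The number is (letter's place in the alphabet, a=1) + 11.
Reversing it on 14 12 31: 14→(14−11)÷1=3=c, 12→(12−11)÷1=1=a, 31→(31−11)÷1=20=t.

cat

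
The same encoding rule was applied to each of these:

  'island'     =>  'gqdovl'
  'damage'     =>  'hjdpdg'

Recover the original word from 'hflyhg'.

device

Two steps: reverse the string, then apply a Caesar shift of +3.
Decoding hflyhg: shift back: h−3=e, f−3=c, l−3=i, y−3=v, h−3=e, g−3=d → ecived; then reverse → device.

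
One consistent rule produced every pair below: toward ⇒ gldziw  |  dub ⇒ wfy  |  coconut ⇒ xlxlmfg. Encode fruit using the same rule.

uifrg

This is the alphabet-reversal cipher (Atbash): a becomes z, b becomes y, etc.
For fruit: f↔u, r↔i, u↔f, i↔r, t↔g.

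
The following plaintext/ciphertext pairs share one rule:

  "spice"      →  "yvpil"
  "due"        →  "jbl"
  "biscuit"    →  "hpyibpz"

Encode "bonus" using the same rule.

Vowels shift forward by 7 and consonants shift forward by 6.
Applying it to bonus: b(cons)+6=h, o(vowel)+7=v, n(cons)+6=t, u(vowel)+7=b, s(cons)+6=y.

hvtby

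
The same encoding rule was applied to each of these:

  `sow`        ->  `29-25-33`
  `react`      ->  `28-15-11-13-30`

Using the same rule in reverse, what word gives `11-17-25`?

ago

s is letter #19 and maps to 29: an offset of 10. Each letter is replaced by its alphabet position (a=1..z=26) + 10.
Undoing it on 11-17-25: 11→(11−10)÷1=1=a, 17→(17−10)÷1=7=g, 25→(25−10)÷1=15=o.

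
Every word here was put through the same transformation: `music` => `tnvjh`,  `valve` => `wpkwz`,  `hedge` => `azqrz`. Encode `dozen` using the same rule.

qlgzc

m(12)→t(19) and u(20)→n(13) fit y≡9x+15 (mod 26); the inverse of 9 mod 26 is 3. This is an affine cipher: with a=0,…,z=25, each position x becomes (9x+15) mod 26.
On dozen: d(3)→9·3+15≡16=q; o(14)→9·14+15≡11=l; z(25)→9·25+15≡6=g; e(4)→9·4+15≡25=z; n(13)→9·13+15≡2=c (all mod 26).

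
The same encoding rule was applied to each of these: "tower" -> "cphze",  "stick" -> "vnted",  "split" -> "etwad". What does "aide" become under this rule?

The output letters match the input read backwards, each shifted +11: tower reversed is rewot. Read the word backwards and shift each letter +11.
On aide: reverse → edia; then shift: e+11=p, d+11=o, i+11=t, a+11=l.

potl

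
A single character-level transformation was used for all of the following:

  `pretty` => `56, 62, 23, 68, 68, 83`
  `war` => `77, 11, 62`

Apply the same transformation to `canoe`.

17, 11, 50, 53, 23

p(#16)→56 and r(#18)→62: differences scale by 3, so n = 3·pos + 8. The formula is n = 3×(alphabet index, a=1) + 8.
Applying it to canoe: c=3→17, a=1→11, n=14→50, o=15→53, e=5→23.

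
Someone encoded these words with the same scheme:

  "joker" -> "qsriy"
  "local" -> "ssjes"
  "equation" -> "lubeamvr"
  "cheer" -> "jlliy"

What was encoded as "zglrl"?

It's a Vigenère-style cipher with numeric key [7,4]: position i shifts by key[i mod 2].
Reversing it on zglrl: z−7=s, g−4=c, l−7=e, r−4=n, l−7=e.

scene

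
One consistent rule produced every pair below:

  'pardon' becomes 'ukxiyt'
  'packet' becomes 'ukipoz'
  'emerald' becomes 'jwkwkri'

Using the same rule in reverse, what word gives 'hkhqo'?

cable

It's a Vigenère-style cipher with numeric key [5,10,6]: position i shifts by key[i mod 3].
Decoding hkhqo: h−5=c, k−10=a, h−6=b, q−5=l, o−10=e.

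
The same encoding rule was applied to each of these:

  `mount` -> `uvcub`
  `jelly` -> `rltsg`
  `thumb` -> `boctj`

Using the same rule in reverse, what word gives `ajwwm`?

Shifts by position in mount: pos 0: m→u (+8), pos 1: o→v (+7), pos 2: u→c (+8), pos 3: n→u (+7) — repeating every 2. A repeating key of period 2 is used — shifts +8, +7 over and over.
Undoing it on ajwwm: a−8=s, j−7=c, w−8=o, w−7=p, m−8=e.

scope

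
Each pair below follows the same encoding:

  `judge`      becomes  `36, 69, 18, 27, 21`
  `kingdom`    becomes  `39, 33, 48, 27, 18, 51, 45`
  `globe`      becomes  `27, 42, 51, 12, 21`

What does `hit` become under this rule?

j(#10)→36 and u(#21)→69: differences scale by 3, so n = 3·pos + 6. The formula is n = 3×(alphabet index, a=1) + 6.
For hit: h=8→30, i=9→33, t=20→66.

30, 33, 66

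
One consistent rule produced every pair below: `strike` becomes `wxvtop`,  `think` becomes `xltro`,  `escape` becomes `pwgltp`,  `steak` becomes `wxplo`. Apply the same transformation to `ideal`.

thplp

Two shifts are in play — +11 for a/e/i/o/u, +4 for every other letter.
On ideal: i(vowel)+11=t, d(cons)+4=h, e(vowel)+11=p, a(vowel)+11=l, l(cons)+4=p.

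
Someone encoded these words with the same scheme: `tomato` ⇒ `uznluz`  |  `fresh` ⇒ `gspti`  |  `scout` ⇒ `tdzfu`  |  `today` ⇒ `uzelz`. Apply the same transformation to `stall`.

tulmm

The shift depends on letter class: consonant t→u is +1, but vowel o→z is +11. Vowels shift forward by 11 and consonants shift forward by 1.
For stall: s(cons)+1=t, t(cons)+1=u, a(vowel)+11=l, l(cons)+1=m, l(cons)+1=m.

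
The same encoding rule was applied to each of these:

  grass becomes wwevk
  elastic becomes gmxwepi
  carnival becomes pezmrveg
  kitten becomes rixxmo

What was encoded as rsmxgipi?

election

The output letters match the input read backwards, each shifted +4: grass reversed is ssarg. Two steps: reverse the string, then apply a Caesar shift of +4.
Undoing it on rsmxgipi: shift back: r−4=n, s−4=o, m−4=i, x−4=t, g−4=c, i−4=e, p−4=l, i−4=e → noitcele; then reverse → election.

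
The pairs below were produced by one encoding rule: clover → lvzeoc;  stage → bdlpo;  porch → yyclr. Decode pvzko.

globe

Shifts by position in clover: pos 0: c→l (+9), pos 1: l→v (+10), pos 2: o→z (+11), pos 3: v→e (+9), pos 4: e→o (+10), pos 5: r→c (+11) — repeating every 3. The shifts repeat in a cycle of length 3: positions 0,1,… shift by +9, +10, +11, then the pattern repeats.
Undoing it on pvzko: p−9=g, v−10=l, z−11=o, k−9=b, o−10=e.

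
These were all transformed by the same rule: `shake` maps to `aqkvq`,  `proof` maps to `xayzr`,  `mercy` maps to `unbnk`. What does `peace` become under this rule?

In shake: s→a is +8, h→q is +9, a→k is +10, k→v is +11 — the shift increases by 1 each position. The shift increases by 1 at each position, starting from +8: 8, 9, 10, ….
On peace: p+8=x, e+9=n, a+10=k, c+11=n, e+12=q.

xnknq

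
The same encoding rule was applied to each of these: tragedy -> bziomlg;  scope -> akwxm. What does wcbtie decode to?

outlaw

This is a Caesar cipher with shift 8.
Undoing it on wcbtie: w−8=o, c−8=u, b−8=t, t−8=l, i−8=a, e−8=w.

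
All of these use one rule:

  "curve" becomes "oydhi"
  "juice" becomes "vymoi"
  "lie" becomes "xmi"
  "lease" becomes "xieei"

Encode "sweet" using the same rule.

eiiif

The shift depends on letter class: consonant c→o is +12, but vowel u→y is +4. Two shifts are in play — +4 for a/e/i/o/u, +12 for every other letter.
For sweet: s(cons)+12=e, w(cons)+12=i, e(vowel)+4=i, e(vowel)+4=i, t(cons)+12=f.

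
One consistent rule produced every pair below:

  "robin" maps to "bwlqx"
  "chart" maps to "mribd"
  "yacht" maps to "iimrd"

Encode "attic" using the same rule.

iddqm

The shift depends on letter class: consonant r→b is +10, but vowel o→w is +8. The rule splits by letter class: vowels +8, consonants +10.
For attic: a(vowel)+8=i, t(cons)+10=d, t(cons)+10=d, i(vowel)+8=q, c(cons)+10=m.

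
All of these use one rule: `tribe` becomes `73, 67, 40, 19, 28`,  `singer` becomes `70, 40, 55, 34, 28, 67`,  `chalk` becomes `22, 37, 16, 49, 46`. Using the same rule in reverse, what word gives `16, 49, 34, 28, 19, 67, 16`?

t(#20)→73 and r(#18)→67: differences scale by 3, so n = 3·pos + 13. With a=1..z=26, the number is 3·pos + 13.
Decoding 16, 49, 34, 28, 19, 67, 16: 16→(16−13)÷3=1=a, 49→(49−13)÷3=12=l, 34→(34−13)÷3=7=g, 28→(28−13)÷3=5=e, 19→(19−13)÷3=2=b, 67→(67−13)÷3=18=r, 16→(16−13)÷3=1=a.

algebra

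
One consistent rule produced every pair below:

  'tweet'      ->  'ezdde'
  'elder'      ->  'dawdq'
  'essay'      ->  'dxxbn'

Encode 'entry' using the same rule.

t(19)→e(4) and w(22)→z(25) fit y≡7x+1 (mod 26); the inverse of 7 mod 26 is 15. Treating letters as 0–25, the rule is x ↦ 7x + 1 (mod 26).
For entry: e(4)→7·4+1≡3=d; n(13)→7·13+1≡14=o; t(19)→7·19+1≡4=e; r(17)→7·17+1≡16=q; y(24)→7·24+1≡13=n (all mod 26).

doeqn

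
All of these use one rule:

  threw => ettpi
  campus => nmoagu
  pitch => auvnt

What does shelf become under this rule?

Shifts by position in threw: pos 0: t→e (+11), pos 1: h→t (+12), pos 2: r→t (+2), pos 3: e→p (+11), pos 4: w→i (+12) — repeating every 3. A repeating key of period 3 is used — shifts +11, +12, +2 over and over.
For shelf: s+11=d, h+12=t, e+2=g, l+11=w, f+12=r.

dtgwr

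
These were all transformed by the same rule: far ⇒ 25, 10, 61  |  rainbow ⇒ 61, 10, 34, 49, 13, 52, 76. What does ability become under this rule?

Each letter becomes 3×(its alphabet position, a=1..z=26) + 7.
For ability: a=1→10, b=2→13, i=9→34, l=12→43, i=9→34, t=20→67, y=25→82.

10, 13, 34, 43, 34, 67, 82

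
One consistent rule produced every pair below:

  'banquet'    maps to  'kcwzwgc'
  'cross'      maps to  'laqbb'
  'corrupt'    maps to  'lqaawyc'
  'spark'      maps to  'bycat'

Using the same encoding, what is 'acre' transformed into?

The shift depends on letter class: consonant b→k is +9, but vowel a→c is +2. Two shifts are in play — +2 for a/e/i/o/u, +9 for every other letter.
For acre: a(vowel)+2=c, c(cons)+9=l, r(cons)+9=a, e(vowel)+2=g.

clag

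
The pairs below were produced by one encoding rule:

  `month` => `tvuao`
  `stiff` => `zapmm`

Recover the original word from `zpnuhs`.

Compare letters: m→t is +7, o→v is +7, n→u is +7 — a constant shift. This is a Caesar cipher with shift 7.
Reversing it on zpnuhs: z−7=s, p−7=i, n−7=g, u−7=n, h−7=a, s−7=l.

signal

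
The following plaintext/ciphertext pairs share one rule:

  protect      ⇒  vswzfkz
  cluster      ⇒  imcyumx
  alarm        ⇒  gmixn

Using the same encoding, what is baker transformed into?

hbsks

The shifts repeat in a cycle of length 3: positions 0,1,… shift by +6, +1, +8, then the pattern repeats.
For baker: b+6=h, a+1=b, k+8=s, e+6=k, r+1=s.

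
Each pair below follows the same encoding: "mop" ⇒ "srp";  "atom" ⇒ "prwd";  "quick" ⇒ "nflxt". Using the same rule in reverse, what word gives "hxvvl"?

issue

The output letters match the input read backwards, each shifted +3: mop reversed is pom. Two steps: reverse the string, then apply a Caesar shift of +3.
Decoding hxvvl: shift back: h−3=e, x−3=u, v−3=s, v−3=s, l−3=i → eussi; then reverse → issue.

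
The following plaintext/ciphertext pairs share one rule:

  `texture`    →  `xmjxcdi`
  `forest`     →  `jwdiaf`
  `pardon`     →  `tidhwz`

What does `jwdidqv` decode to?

forever

It's a Vigenère-style cipher with numeric key [4,8,12]: position i shifts by key[i mod 3].
Decoding jwdidqv: j−4=f, w−8=o, d−12=r, i−4=e, d−8=v, q−12=e, v−4=r.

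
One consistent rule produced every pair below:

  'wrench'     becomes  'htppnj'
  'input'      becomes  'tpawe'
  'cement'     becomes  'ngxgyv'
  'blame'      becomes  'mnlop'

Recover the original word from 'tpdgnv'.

The shifts repeat in a cycle of length 2: positions 0,1,… shift by +11, +2, then the pattern repeats.
Undoing it on tpdgnv: t−11=i, p−2=n, d−11=s, g−2=e, n−11=c, v−2=t.

insect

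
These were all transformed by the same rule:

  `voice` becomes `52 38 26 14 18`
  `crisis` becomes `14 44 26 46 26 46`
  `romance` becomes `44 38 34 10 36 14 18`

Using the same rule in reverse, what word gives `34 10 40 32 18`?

maple

v(#22)→52 and o(#15)→38: differences scale by 2, so n = 2·pos + 8. Each letter becomes 2×(its alphabet position, a=1..z=26) + 8.
Decoding 34 10 40 32 18: 34→(34−8)÷2=13=m, 10→(10−8)÷2=1=a, 40→(40−8)÷2=16=p, 32→(32−8)÷2=12=l, 18→(18−8)÷2=5=e.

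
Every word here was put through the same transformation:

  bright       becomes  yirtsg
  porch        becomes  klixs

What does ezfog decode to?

Each pair mirrors across the alphabet (b↔y, r↔i, i↔r): positions sum to 25. Letters are reflected about the middle of the alphabet (position → 25−position): Atbash.
Undoing it on ezfog: e↔v, z↔a, f↔u, o↔l, g↔t.

vault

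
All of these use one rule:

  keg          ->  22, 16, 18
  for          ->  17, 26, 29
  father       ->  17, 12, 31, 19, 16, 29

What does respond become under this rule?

29, 16, 30, 27, 26, 25, 15

k is letter #11 and maps to 22: an offset of 11. Each letter is replaced by its alphabet position (a=1..z=26) + 11.
Applying it to respond: r=18→29, e=5→16, s=19→30, p=16→27, o=15→26, n=14→25, d=4→15.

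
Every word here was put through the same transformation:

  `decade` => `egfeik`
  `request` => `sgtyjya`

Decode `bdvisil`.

absence

In decade: d→e is +1, e→g is +2, c→f is +3, a→e is +4 — the shift increases by 1 each position. Letter i (0-indexed) is shifted by i+1, so successive shifts are 1, 2, 3, ….
Undoing it on bdvisil: b−1=a, d−2=b, v−3=s, i−4=e, s−5=n, i−6=c, l−7=e.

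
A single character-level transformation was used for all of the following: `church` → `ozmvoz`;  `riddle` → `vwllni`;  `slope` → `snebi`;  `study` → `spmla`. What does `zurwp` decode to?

This is an affine cipher: with a=0,…,z=25, each position x becomes (23x+20) mod 26.
Undoing it on zurwp: z(25)→17·(25−20)≡7=h; u(20)→17·(20−20)≡0=a; r(17)→17·(17−20)≡1=b; w(22)→17·(22−20)≡8=i; p(15)→17·(15−20)≡19=t (all mod 26).

habit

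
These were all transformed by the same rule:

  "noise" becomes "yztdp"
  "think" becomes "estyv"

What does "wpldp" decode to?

Compare letters: n→y is +11, o→z is +11, i→t is +11 — a constant shift. Each letter is shifted forward by 11 in the alphabet (a Caesar shift of +11).
Decoding wpldp: w−11=l, p−11=e, l−11=a, d−11=s, p−11=e.

lease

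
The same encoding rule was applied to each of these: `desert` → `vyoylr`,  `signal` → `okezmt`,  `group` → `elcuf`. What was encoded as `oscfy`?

This is an affine cipher: with a=0,…,z=25, each position x becomes (3x+12) mod 26.
Reversing it on oscfy: o(14)→9·(14−12)≡18=s; s(18)→9·(18−12)≡2=c; c(2)→9·(2−12)≡14=o; f(5)→9·(5−12)≡15=p; y(24)→9·(24−12)≡4=e (all mod 26).

scope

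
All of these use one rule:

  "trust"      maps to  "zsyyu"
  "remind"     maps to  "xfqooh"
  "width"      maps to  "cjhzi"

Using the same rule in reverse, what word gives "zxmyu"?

twist

It's a Vigenère-style cipher with numeric key [6,1,4]: position i shifts by key[i mod 3].
Reversing it on zxmyu: z−6=t, x−1=w, m−4=i, y−6=s, u−1=t.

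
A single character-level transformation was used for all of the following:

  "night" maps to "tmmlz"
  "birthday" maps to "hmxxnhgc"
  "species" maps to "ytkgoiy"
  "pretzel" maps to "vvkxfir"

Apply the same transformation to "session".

yiywost

Shifts by position in night: pos 0: n→t (+6), pos 1: i→m (+4), pos 2: g→m (+6), pos 3: h→l (+4) — repeating every 2. It's a Vigenère-style cipher with numeric key [6,4]: position i shifts by key[i mod 2].
For session: s+6=y, e+4=i, s+6=y, s+4=w, i+6=o, o+4=s, n+6=t.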